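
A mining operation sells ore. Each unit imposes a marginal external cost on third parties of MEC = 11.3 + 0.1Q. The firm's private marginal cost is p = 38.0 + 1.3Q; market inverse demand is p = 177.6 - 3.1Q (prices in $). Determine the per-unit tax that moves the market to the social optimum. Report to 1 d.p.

Social marginal cost = private MC + MEC = 49.3 + 1.4Q.
Set SMC = demand: 49.3 + 1.4Q = 177.6 - 3.1Q → Q* = 28.5111.
The Pigouvian tax equals MEC at Q*: 11.3 + 0.1×28.5111 = 14.1511.

tax = $14.2 per unit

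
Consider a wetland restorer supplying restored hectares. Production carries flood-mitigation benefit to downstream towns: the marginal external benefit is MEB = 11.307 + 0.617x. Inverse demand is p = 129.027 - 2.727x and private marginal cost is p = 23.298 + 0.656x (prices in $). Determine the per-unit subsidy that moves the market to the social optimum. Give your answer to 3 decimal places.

subsidy = $37.414 per unit

Social marginal cost = private MC − MEB = 11.991 + 0.039x.
Set SMC = demand: 11.991 + 0.039x = 129.027 - 2.727x → x* = 42.3124.
The Pigouvian subsidy equals MEB at x*: 11.307 + 0.617×42.3124 = 37.4138.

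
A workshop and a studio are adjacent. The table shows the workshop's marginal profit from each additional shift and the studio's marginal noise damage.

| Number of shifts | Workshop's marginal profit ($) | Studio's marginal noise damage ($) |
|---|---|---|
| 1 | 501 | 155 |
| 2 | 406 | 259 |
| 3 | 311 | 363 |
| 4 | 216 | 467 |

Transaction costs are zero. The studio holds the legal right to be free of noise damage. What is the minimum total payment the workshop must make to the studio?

$414

Efficient level: marginal profit ≥ marginal noise damage through level 2, so k* = 2.
With the studio holding the right, the workshop must at least compensate total damage at k*: 155 + 259 = 414.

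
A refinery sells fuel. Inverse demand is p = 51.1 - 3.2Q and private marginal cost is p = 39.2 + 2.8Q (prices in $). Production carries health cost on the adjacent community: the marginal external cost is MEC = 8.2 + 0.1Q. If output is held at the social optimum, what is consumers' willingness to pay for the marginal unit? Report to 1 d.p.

P = $49.2

Social marginal cost = private MC + MEC = 47.4 + 2.9Q.
Set SMC = demand: 47.4 + 2.9Q = 51.1 - 3.2Q → Q* = 0.6066.
Consumer price on the demand curve at Q*: 51.1 − 3.2×0.6066 = 49.1589.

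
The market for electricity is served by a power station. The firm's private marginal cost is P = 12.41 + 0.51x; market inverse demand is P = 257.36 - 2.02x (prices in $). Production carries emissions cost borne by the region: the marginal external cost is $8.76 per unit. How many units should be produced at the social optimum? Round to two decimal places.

Social marginal cost = private MC + MEC = 21.17 + 0.51x.
Set SMC = demand: 21.17 + 0.51x = 257.36 - 2.02x → x* = 93.3557.

x* = 93.36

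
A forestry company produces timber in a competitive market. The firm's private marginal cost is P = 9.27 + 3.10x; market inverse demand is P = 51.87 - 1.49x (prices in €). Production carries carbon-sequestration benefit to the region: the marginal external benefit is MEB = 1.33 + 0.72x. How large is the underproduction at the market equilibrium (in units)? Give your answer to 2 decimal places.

2.07 units

Market equilibrium (private): 9.27 + 3.10x = 51.87 - 1.49x → x_m = 9.2810.
Social marginal cost = private MC − MEB = 7.94 + 2.38x.
Set SMC = demand: 7.94 + 2.38x = 51.87 - 1.49x → x* = 11.3514.
Gap = |9.2810 − 11.3514| = 2.0704.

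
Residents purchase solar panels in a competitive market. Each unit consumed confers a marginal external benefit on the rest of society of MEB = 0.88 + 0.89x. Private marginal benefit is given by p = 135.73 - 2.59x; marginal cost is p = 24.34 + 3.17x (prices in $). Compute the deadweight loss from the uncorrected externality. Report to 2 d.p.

Market equilibrium (private): 24.34 + 3.17x = 135.73 - 2.59x → x_m = 19.3385.
Social marginal benefit = demand + MEB = 136.61 - 1.70x.
Set SMB = MC: 136.61 - 1.70x = 24.34 + 3.17x → x* = 23.0534.
Between x* and x_m the wedge SMB − MC runs linearly from 0 to MEB(x_m), so the loss is a triangle.
DWL = ½ × 3.7149 × 18.0913 = 33.6037.

DWL = $33.60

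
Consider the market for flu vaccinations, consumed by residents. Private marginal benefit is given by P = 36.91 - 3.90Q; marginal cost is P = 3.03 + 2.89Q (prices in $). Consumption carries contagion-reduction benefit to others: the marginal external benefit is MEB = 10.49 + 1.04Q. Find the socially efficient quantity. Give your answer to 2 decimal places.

Social marginal benefit = demand + MEB = 47.40 - 2.86Q.
Set SMB = MC: 47.40 - 2.86Q = 3.03 + 2.89Q → Q* = 7.7165.

Q* = 7.72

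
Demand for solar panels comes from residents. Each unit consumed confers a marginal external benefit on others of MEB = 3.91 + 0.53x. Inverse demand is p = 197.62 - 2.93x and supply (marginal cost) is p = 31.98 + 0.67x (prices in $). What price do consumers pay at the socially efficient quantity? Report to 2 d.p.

P = $35.80

Social marginal benefit = demand + MEB = 201.53 - 2.40x.
Set SMB = MC: 201.53 - 2.40x = 31.98 + 0.67x → x* = 55.2280.
Consumer price on the demand curve at x*: 197.62 − 2.93×55.2280 = 35.8020.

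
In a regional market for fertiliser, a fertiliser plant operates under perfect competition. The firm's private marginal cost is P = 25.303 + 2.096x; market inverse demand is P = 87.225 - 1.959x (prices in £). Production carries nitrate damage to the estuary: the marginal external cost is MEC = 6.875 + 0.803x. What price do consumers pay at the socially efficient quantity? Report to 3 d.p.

P = £65.027

Social marginal cost = private MC + MEC = 32.178 + 2.899x.
Set SMC = demand: 32.178 + 2.899x = 87.225 - 1.959x → x* = 11.3312.
Consumer price on the demand curve at x*: 87.225 − 1.959×11.3312 = 65.0272.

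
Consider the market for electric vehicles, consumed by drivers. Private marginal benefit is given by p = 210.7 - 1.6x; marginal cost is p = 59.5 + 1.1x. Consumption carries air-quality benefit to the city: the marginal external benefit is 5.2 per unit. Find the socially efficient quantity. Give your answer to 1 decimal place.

Social marginal benefit = demand + MEB = 215.9 - 1.6x.
Set SMB = MC: 215.9 - 1.6x = 59.5 + 1.1x → x* = 57.9259.

x* = 57.9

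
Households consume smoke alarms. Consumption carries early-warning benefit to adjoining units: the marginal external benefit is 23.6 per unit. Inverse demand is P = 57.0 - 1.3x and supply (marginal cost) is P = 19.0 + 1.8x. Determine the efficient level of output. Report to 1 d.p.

Social marginal benefit = demand + MEB = 80.6 - 1.3x.
Set SMB = MC: 80.6 - 1.3x = 19.0 + 1.8x → x* = 19.8710.

x* = 19.9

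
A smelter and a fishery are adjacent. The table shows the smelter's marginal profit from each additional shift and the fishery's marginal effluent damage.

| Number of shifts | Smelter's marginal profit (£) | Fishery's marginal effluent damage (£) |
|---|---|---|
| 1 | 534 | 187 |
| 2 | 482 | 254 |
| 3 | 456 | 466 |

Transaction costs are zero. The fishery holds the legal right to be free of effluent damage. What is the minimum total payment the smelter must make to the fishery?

Efficient level: marginal profit ≥ marginal effluent damage through level 2, so k* = 2.
With the fishery holding the right, the smelter must at least compensate total damage at k*: 187 + 254 = 441.

£441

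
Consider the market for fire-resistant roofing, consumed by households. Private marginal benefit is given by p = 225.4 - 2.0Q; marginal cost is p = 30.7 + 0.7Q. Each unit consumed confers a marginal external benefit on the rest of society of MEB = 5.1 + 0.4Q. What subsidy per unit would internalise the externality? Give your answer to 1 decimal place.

Social marginal benefit = demand + MEB = 230.5 - 1.6Q.
Set SMB = MC: 230.5 - 1.6Q = 30.7 + 0.7Q → Q* = 86.8696.
The Pigouvian subsidy equals MEB at Q*: 5.1 + 0.4×86.8696 = 39.8478.

subsidy = 39.8 per unit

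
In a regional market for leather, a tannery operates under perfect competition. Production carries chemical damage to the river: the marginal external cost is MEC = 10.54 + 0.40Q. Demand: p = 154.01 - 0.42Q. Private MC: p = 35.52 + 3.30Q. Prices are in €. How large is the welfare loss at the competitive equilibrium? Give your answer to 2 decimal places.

DWL = €65.78

Market equilibrium (private): 35.52 + 3.30Q = 154.01 - 0.42Q → Q_m = 31.8522.
Social marginal cost = private MC + MEC = 46.06 + 3.70Q.
Set SMC = demand: 46.06 + 3.70Q = 154.01 - 0.42Q → Q* = 26.2015.
Height of the DWL triangle at Q_m is SMC(Q_m) − demand(Q_m) = MEC(Q_m) = 23.2809.
DWL = ½ × 5.6507 × 23.2809 = 65.7767.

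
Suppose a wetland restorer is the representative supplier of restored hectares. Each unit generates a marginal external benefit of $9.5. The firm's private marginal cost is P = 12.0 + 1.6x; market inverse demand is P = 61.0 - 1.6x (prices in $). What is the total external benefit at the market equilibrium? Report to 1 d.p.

Market equilibrium (private): 12.0 + 1.6x = 61.0 - 1.6x → x_m = 15.3125.
Total external benefit = MEB × x_m = 9.5 × 15.3125 = 145.4688.

$145.5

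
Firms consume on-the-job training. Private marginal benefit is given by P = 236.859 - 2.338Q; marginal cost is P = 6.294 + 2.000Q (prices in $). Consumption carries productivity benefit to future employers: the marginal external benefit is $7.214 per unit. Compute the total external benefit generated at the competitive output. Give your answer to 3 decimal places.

Market equilibrium (private): 6.294 + 2.000Q = 236.859 - 2.338Q → Q_m = 53.1501.
Total external benefit = MEB × Q_m = 7.214 × 53.1501 = 383.4248.

$383.425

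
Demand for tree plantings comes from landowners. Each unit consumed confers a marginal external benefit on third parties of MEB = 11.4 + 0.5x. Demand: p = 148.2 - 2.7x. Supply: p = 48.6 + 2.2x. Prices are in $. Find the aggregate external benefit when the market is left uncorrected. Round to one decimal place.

Market equilibrium (private): 48.6 + 2.2x = 148.2 - 2.7x → x_m = 20.3265.
Total external benefit = ∫₀^{x_m} (11.4 + 0.5x) dx = 11.4×20.3265 + ½×0.5×20.3265² = 335.0138.

$335.0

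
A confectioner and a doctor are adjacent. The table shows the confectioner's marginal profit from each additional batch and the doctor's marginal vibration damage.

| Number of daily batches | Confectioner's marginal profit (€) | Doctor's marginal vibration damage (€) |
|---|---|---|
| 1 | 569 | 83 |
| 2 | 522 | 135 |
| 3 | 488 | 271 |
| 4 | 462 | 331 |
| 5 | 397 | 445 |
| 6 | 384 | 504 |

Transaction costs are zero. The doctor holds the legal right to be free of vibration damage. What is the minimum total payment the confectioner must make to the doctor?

€820

Efficient level: marginal profit ≥ marginal vibration damage through level 4, so k* = 4.
With the doctor holding the right, the confectioner must at least compensate total damage at k*: 83 + 135 + 271 + 331 = 820.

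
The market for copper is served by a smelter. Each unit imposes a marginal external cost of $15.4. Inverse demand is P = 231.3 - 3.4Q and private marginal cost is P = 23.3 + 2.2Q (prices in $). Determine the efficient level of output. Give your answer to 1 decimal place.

Social marginal cost = private MC + MEC = 38.7 + 2.2Q.
Set SMC = demand: 38.7 + 2.2Q = 231.3 - 3.4Q → Q* = 34.3929.

Q* = 34.4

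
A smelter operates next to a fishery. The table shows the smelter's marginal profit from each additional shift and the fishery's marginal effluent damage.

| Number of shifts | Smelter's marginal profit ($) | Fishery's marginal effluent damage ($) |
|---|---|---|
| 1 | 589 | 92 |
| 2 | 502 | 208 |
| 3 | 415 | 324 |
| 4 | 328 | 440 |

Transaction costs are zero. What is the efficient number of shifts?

Bargaining reaches the level where marginal profit last exceeds marginal effluent damage.
That holds through level 3 (415 ≥ 324) but not at 4 (328 < 440).

3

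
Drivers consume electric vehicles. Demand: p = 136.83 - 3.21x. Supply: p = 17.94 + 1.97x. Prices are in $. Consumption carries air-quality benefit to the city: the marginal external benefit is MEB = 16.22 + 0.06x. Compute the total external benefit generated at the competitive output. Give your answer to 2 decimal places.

$388.08

Market equilibrium (private): 17.94 + 1.97x = 136.83 - 3.21x → x_m = 22.9517.
Total external benefit = ∫₀^{x_m} (16.22 + 0.06x) dx = 16.22×22.9517 + ½×0.06×22.9517² = 388.0800.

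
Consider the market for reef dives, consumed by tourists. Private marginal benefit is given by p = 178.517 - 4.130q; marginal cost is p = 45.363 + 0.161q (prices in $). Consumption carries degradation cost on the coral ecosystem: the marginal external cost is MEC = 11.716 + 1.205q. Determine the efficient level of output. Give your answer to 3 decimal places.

q* = 22.096

Social marginal benefit = demand − MEC = 166.801 - 5.335q.
Set SMB = MC: 166.801 - 5.335q = 45.363 + 0.161q → q* = 22.0957.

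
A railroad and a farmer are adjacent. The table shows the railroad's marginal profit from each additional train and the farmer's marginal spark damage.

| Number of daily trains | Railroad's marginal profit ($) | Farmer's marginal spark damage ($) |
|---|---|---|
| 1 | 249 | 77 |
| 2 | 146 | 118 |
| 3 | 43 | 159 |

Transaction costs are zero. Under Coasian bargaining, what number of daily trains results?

Bargaining reaches the level where marginal profit last exceeds marginal spark damage.
That holds through level 2 (146 ≥ 118) but not at 3 (43 < 159).

2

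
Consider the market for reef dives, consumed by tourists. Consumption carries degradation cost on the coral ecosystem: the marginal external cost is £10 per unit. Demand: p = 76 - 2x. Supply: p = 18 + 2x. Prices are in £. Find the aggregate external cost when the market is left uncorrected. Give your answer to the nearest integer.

£145

Market equilibrium (private): 18 + 2x = 76 - 2x → x_m = 14.5000.
Total external cost = MEC × x_m = 10 × 14.5000 = 145.0000.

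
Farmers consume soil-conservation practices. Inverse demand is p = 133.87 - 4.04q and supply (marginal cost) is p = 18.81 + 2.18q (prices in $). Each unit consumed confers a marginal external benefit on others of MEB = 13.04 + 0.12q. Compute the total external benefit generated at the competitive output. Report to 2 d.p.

Market equilibrium (private): 18.81 + 2.18q = 133.87 - 4.04q → q_m = 18.4984.
Total external benefit = ∫₀^{q_m} (13.04 + 0.12q) dq = 13.04×18.4984 + ½×0.12×18.4984² = 261.7506.

$261.75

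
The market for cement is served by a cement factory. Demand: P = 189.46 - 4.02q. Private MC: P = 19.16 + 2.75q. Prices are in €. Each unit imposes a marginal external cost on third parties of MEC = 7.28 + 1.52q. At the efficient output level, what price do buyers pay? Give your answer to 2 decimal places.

Social marginal cost = private MC + MEC = 26.44 + 4.27q.
Set SMC = demand: 26.44 + 4.27q = 189.46 - 4.02q → q* = 19.6647.
Consumer price on the demand curve at q*: 189.46 − 4.02×19.6647 = 110.4079.

P = €110.41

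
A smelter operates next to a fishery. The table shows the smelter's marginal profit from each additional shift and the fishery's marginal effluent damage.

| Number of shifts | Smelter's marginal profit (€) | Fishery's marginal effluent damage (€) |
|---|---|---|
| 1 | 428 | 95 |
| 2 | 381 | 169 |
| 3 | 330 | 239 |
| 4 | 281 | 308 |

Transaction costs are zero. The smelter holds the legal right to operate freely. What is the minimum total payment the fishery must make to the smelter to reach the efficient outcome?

€281

Left alone the smelter would choose level 4 (marginal profit stays positive).
Efficient level: k* = 3 (marginal profit ≥ marginal effluent damage through 3).
The fishery must at least cover the smelter's forgone profit from cutting 4→3: 281 = 281.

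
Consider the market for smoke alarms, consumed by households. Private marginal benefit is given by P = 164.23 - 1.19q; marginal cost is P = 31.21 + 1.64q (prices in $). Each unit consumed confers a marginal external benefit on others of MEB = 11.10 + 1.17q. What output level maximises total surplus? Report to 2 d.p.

q* = 86.82

Social marginal benefit = demand + MEB = 175.33 - 0.02q.
Set SMB = MC: 175.33 - 0.02q = 31.21 + 1.64q → q* = 86.8193.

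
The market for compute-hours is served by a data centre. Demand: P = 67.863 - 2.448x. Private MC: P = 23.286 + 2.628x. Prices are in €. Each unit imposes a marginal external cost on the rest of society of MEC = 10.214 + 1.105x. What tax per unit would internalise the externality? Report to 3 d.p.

tax = €16.357 per unit

Social marginal cost = private MC + MEC = 33.500 + 3.733x.
Set SMC = demand: 33.500 + 3.733x = 67.863 - 2.448x → x* = 5.5595.
The Pigouvian tax equals MEC at x*: 10.214 + 1.105×5.5595 = 16.3572.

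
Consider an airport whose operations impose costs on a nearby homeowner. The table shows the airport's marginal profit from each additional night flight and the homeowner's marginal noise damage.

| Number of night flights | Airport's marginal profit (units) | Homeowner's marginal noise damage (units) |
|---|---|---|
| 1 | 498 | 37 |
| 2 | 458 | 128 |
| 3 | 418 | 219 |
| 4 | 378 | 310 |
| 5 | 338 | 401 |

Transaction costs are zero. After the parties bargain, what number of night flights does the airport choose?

4

Bargaining reaches the level where marginal profit last exceeds marginal noise damage.
That holds through level 4 (378 ≥ 310) but not at 5 (338 < 401).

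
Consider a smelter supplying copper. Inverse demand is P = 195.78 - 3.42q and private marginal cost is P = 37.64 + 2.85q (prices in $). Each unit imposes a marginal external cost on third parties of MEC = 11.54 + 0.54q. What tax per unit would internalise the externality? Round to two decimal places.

tax = $23.16 per unit

Social marginal cost = private MC + MEC = 49.18 + 3.39q.
Set SMC = demand: 49.18 + 3.39q = 195.78 - 3.42q → q* = 21.5272.
The Pigouvian tax equals MEC at q*: 11.54 + 0.54×21.5272 = 23.1647.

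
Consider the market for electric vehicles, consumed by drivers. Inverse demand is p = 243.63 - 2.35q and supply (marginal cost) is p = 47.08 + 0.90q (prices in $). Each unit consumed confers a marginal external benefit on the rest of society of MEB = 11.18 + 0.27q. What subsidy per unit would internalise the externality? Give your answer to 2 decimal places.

subsidy = $30.00 per unit

Social marginal benefit = demand + MEB = 254.81 - 2.08q.
Set SMB = MC: 254.81 - 2.08q = 47.08 + 0.90q → q* = 69.7081.
The Pigouvian subsidy equals MEB at q*: 11.18 + 0.27×69.7081 = 30.0012.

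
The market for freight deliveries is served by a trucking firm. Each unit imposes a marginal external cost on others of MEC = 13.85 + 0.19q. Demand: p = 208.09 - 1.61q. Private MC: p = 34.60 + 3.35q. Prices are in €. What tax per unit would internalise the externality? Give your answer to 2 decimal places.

tax = €19.74 per unit

Social marginal cost = private MC + MEC = 48.45 + 3.54q.
Set SMC = demand: 48.45 + 3.54q = 208.09 - 1.61q → q* = 30.9981.
The Pigouvian tax equals MEC at q*: 13.85 + 0.19×30.9981 = 19.7396.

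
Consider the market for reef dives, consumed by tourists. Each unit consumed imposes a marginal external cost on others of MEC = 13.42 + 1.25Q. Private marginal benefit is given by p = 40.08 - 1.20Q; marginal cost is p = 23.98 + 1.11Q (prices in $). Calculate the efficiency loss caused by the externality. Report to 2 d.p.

DWL = $68.80

Market equilibrium (private): 23.98 + 1.11Q = 40.08 - 1.20Q → Q_m = 6.9697.
Social marginal benefit = demand − MEC = 26.66 - 2.45Q.
Set SMB = MC: 26.66 - 2.45Q = 23.98 + 1.11Q → Q* = 0.7528.
The welfare-loss triangle has base |Q_m − Q*| and height MEC(Q_m) (the vertical gap between SMB and MC is zero at Q* and MEC at Q_m).
DWL = ½ × 6.2169 × 22.1321 = 68.7965.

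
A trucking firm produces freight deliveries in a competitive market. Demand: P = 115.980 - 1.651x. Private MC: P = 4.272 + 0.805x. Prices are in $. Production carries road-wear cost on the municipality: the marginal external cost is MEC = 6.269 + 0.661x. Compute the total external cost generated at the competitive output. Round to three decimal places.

Market equilibrium (private): 4.272 + 0.805x = 115.980 - 1.651x → x_m = 45.4837.
Total external cost = ∫₀^{x_m} (6.269 + 0.661x) dx = 6.269×45.4837 + ½×0.661×45.4837² = 968.8648.

$968.865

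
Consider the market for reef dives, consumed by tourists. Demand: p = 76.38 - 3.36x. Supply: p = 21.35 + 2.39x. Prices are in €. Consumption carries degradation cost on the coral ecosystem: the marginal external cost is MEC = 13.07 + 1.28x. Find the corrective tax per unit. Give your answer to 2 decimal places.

tax = €20.71 per unit

Social marginal benefit = demand − MEC = 63.31 - 4.64x.
Set SMB = MC: 63.31 - 4.64x = 21.35 + 2.39x → x* = 5.9687.
The Pigouvian tax equals MEC at x*: 13.07 + 1.28×5.9687 = 20.7099.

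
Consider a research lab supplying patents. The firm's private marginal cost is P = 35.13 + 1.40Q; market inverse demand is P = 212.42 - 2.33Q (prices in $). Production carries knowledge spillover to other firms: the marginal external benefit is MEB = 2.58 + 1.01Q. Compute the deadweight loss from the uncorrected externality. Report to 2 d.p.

Market equilibrium (private): 35.13 + 1.40Q = 212.42 - 2.33Q → Q_m = 47.5308.
Social marginal cost = private MC − MEB = 32.55 + 0.39Q.
Set SMC = demand: 32.55 + 0.39Q = 212.42 - 2.33Q → Q* = 66.1287.
Between Q* and Q_m the wedge demand − SMC runs linearly from 0 to MEB(Q_m), so the loss is a triangle.
DWL = ½ × 18.5979 × 50.5861 = 470.3976.

DWL = $470.40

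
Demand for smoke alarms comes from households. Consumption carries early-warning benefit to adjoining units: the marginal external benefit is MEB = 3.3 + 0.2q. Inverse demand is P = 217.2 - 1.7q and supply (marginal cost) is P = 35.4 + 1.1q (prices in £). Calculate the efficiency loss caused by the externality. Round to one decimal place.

Market equilibrium (private): 35.4 + 1.1q = 217.2 - 1.7q → q_m = 64.9286.
Social marginal benefit = demand + MEB = 220.5 - 1.5q.
Set SMB = MC: 220.5 - 1.5q = 35.4 + 1.1q → q* = 71.1923.
Between q* and q_m the wedge SMB − MC runs linearly from 0 to MEB(q_m), so the loss is a triangle.
DWL = ½ × 6.2637 × 16.2857 = 51.0044.

DWL = £51.0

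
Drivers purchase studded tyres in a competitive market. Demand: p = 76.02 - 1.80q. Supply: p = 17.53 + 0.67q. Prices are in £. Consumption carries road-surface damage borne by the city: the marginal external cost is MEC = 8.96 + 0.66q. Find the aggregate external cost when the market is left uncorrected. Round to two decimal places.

£397.22

Market equilibrium (private): 17.53 + 0.67q = 76.02 - 1.80q → q_m = 23.6802.
Total external cost = ∫₀^{q_m} (8.96 + 0.66q) dq = 8.96×23.6802 + ½×0.66×23.6802² = 397.2227.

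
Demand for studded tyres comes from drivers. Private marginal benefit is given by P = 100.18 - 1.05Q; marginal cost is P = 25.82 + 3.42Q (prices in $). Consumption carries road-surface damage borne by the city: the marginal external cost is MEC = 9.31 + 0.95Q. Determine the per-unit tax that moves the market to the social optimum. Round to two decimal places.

tax = $20.71 per unit

Social marginal benefit = demand − MEC = 90.87 - 2.00Q.
Set SMB = MC: 90.87 - 2.00Q = 25.82 + 3.42Q → Q* = 12.0018.
The Pigouvian tax equals MEC at Q*: 9.31 + 0.95×12.0018 = 20.7117.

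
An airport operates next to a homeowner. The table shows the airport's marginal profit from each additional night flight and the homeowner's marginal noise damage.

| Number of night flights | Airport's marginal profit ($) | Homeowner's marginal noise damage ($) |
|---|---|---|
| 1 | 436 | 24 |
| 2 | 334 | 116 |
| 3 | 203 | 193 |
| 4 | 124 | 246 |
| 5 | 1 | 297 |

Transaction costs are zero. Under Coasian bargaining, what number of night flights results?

Bargaining reaches the level where marginal profit last exceeds marginal noise damage.
That holds through level 3 (203 ≥ 193) but not at 4 (124 < 246).

3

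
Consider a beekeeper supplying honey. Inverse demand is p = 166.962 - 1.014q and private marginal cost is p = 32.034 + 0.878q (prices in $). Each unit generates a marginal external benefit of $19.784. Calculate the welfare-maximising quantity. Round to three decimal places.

Social marginal cost = private MC − MEB = 12.250 + 0.878q.
Set SMC = demand: 12.250 + 0.878q = 166.962 - 1.014q → q* = 81.7717.

q* = 81.772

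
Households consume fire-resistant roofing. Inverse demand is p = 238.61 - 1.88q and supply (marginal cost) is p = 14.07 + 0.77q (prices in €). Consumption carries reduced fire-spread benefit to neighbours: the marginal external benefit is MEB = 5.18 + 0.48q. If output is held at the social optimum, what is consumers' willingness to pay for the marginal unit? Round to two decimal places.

P = €39.59

Social marginal benefit = demand + MEB = 243.79 - 1.40q.
Set SMB = MC: 243.79 - 1.40q = 14.07 + 0.77q → q* = 105.8618.
Consumer price on the demand curve at q*: 238.61 − 1.88×105.8618 = 39.5898.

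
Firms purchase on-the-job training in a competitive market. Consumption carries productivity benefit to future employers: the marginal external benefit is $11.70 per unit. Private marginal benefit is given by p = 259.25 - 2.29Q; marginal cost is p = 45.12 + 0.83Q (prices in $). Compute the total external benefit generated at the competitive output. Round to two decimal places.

$802.99

Market equilibrium (private): 45.12 + 0.83Q = 259.25 - 2.29Q → Q_m = 68.6314.
Total external benefit = MEB × Q_m = 11.70 × 68.6314 = 802.9874.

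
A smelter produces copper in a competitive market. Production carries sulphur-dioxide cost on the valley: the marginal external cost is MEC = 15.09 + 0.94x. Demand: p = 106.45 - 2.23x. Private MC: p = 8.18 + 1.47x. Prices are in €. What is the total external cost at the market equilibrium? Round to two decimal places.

€732.32

Market equilibrium (private): 8.18 + 1.47x = 106.45 - 2.23x → x_m = 26.5595.
Total external cost = ∫₀^{x_m} (15.09 + 0.94x) dx = 15.09×26.5595 + ½×0.94×26.5595² = 732.3242.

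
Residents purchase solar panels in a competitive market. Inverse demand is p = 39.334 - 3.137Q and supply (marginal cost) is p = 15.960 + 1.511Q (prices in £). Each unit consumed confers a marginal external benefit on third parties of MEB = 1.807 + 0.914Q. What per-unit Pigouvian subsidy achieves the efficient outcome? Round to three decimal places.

Social marginal benefit = demand + MEB = 41.141 - 2.223Q.
Set SMB = MC: 41.141 - 2.223Q = 15.960 + 1.511Q → Q* = 6.7437.
The Pigouvian subsidy equals MEB at Q*: 1.807 + 0.914×6.7437 = 7.9707.

subsidy = £7.971 per unit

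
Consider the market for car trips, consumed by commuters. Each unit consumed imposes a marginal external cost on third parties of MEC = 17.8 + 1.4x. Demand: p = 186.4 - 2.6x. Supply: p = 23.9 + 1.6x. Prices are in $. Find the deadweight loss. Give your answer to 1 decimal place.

Market equilibrium (private): 23.9 + 1.6x = 186.4 - 2.6x → x_m = 38.6905.
Social marginal benefit = demand − MEC = 168.6 - 4.0x.
Set SMB = MC: 168.6 - 4.0x = 23.9 + 1.6x → x* = 25.8393.
The loss is the area between SMB and MC from x* to x_m; with linear curves that's a triangle of height MEC(x_m).
DWL = ½ × 12.8512 × 71.9667 = 462.4292.

DWL = $462.4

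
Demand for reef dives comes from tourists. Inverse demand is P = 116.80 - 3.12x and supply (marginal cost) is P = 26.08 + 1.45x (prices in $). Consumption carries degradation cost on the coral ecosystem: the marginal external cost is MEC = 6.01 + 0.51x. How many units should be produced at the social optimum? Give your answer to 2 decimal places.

x* = 16.68

Social marginal benefit = demand − MEC = 110.79 - 3.63x.
Set SMB = MC: 110.79 - 3.63x = 26.08 + 1.45x → x* = 16.6752.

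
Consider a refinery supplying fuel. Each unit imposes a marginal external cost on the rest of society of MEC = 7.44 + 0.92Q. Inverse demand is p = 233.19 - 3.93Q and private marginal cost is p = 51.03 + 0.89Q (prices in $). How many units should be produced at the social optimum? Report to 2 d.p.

Social marginal cost = private MC + MEC = 58.47 + 1.81Q.
Set SMC = demand: 58.47 + 1.81Q = 233.19 - 3.93Q → Q* = 30.4390.

Q* = 30.44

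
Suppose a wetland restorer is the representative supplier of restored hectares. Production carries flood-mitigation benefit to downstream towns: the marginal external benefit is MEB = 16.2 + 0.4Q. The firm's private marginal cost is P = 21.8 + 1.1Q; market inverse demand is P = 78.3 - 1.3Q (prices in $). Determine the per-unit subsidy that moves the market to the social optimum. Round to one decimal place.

subsidy = $30.7 per unit

Social marginal cost = private MC − MEB = 5.6 + 0.7Q.
Set SMC = demand: 5.6 + 0.7Q = 78.3 - 1.3Q → Q* = 36.3500.
The Pigouvian subsidy equals MEB at Q*: 16.2 + 0.4×36.3500 = 30.7400.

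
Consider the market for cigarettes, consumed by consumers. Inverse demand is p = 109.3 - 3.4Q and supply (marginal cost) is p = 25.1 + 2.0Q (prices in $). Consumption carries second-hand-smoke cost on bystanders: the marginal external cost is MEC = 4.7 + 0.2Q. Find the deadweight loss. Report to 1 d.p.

Market equilibrium (private): 25.1 + 2.0Q = 109.3 - 3.4Q → Q_m = 15.5926.
Social marginal benefit = demand − MEC = 104.6 - 3.6Q.
Set SMB = MC: 104.6 - 3.6Q = 25.1 + 2.0Q → Q* = 14.1964.
The welfare-loss triangle has base |Q_m − Q*| and height MEC(Q_m) (the vertical gap between SMB and MC is zero at Q* and MEC at Q_m).
DWL = ½ × 1.3962 × 7.8185 = 5.4581.

DWL = $5.5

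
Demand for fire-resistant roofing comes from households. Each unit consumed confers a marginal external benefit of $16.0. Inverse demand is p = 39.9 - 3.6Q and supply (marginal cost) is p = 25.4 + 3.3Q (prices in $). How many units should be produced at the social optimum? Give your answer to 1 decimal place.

Q* = 4.4

Social marginal benefit = demand + MEB = 55.9 - 3.6Q.
Set SMB = MC: 55.9 - 3.6Q = 25.4 + 3.3Q → Q* = 4.4203.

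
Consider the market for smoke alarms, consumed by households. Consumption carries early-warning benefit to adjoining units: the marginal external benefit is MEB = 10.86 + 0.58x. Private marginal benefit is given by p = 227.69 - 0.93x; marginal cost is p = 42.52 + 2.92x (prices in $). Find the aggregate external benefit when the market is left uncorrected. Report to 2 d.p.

Market equilibrium (private): 42.52 + 2.92x = 227.69 - 0.93x → x_m = 48.0961.
Total external benefit = ∫₀^{x_m} (10.86 + 0.58x) dx = 10.86×48.0961 + ½×0.58×48.0961² = 1193.1617.

$1193.16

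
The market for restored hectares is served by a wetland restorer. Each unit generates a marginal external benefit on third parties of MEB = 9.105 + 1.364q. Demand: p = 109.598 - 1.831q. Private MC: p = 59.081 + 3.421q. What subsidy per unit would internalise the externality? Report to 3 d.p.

subsidy = 30.022 per unit

Social marginal cost = private MC − MEB = 49.976 + 2.057q.
Set SMC = demand: 49.976 + 2.057q = 109.598 - 1.831q → q* = 15.3349.
The Pigouvian subsidy equals MEB at q*: 9.105 + 1.364×15.3349 = 30.0218.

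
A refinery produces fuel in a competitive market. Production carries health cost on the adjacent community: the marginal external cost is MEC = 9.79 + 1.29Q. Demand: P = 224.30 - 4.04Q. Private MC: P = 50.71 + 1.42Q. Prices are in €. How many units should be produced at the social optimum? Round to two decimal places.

Q* = 24.27

Social marginal cost = private MC + MEC = 60.50 + 2.71Q.
Set SMC = demand: 60.50 + 2.71Q = 224.30 - 4.04Q → Q* = 24.2667.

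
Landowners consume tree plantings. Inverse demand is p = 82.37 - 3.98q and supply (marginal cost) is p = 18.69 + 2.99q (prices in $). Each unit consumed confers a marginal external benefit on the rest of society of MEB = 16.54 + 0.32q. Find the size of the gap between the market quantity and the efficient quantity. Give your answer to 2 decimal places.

2.93 units

Market equilibrium (private): 18.69 + 2.99q = 82.37 - 3.98q → q_m = 9.1363.
Social marginal benefit = demand + MEB = 98.91 - 3.66q.
Set SMB = MC: 98.91 - 3.66q = 18.69 + 2.99q → q* = 12.0632.
Gap = |9.1363 − 12.0632| = 2.9269.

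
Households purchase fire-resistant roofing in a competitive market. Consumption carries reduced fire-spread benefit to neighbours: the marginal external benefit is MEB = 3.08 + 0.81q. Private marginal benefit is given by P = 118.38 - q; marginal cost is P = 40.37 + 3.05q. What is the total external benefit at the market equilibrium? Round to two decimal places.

209.59

Market equilibrium (private): 40.37 + 3.05q = 118.38 - q → q_m = 19.2617.
Total external benefit = ∫₀^{q_m} (3.08 + 0.81q) dq = 3.08×19.2617 + ½×0.81×19.2617² = 209.5863.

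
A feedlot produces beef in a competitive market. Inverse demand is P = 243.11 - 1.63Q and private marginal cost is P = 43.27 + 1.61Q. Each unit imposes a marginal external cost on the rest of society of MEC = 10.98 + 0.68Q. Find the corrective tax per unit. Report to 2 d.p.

Social marginal cost = private MC + MEC = 54.25 + 2.29Q.
Set SMC = demand: 54.25 + 2.29Q = 243.11 - 1.63Q → Q* = 48.1786.
The Pigouvian tax equals MEC at Q*: 10.98 + 0.68×48.1786 = 43.7414.

tax = 43.74 per unit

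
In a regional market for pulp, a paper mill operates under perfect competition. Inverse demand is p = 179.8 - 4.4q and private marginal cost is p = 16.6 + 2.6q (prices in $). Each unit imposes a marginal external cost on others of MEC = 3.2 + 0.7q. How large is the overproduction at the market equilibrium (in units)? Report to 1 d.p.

Market equilibrium (private): 16.6 + 2.6q = 179.8 - 4.4q → q_m = 23.3143.
Social marginal cost = private MC + MEC = 19.8 + 3.3q.
Set SMC = demand: 19.8 + 3.3q = 179.8 - 4.4q → q* = 20.7792.
Gap = |23.3143 − 20.7792| = 2.5351.

2.5 units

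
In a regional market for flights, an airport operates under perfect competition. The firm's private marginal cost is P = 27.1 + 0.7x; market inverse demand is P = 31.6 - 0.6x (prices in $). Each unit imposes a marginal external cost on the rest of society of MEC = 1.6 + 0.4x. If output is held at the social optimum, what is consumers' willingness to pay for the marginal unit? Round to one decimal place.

P = $30.6

Social marginal cost = private MC + MEC = 28.7 + 1.1x.
Set SMC = demand: 28.7 + 1.1x = 31.6 - 0.6x → x* = 1.7059.
Consumer price on the demand curve at x*: 31.6 − 0.6×1.7059 = 30.5765.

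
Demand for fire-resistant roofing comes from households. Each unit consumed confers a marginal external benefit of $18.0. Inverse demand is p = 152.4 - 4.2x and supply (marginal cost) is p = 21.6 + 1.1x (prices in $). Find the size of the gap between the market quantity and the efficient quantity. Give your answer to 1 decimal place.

Market equilibrium (private): 21.6 + 1.1x = 152.4 - 4.2x → x_m = 24.6792.
Social marginal benefit = demand + MEB = 170.4 - 4.2x.
Set SMB = MC: 170.4 - 4.2x = 21.6 + 1.1x → x* = 28.0755.
Gap = |24.6792 − 28.0755| = 3.3963.

3.4 units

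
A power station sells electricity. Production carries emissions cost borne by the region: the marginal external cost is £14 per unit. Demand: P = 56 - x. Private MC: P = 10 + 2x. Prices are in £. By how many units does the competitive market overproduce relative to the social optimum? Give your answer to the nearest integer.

5 units

Market equilibrium (private): 10 + 2x = 56 - x → x_m = 15.3333.
Social marginal cost = private MC + MEC = 24 + 2x.
Set SMC = demand: 24 + 2x = 56 - x → x* = 10.6667.
Gap = |15.3333 − 10.6667| = 4.6666.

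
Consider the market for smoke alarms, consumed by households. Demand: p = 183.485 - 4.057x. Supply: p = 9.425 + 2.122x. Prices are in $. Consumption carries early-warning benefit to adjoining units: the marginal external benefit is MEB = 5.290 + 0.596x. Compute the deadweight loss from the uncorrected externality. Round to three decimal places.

Market equilibrium (private): 9.425 + 2.122x = 183.485 - 4.057x → x_m = 28.1696.
Social marginal benefit = demand + MEB = 188.775 - 3.461x.
Set SMB = MC: 188.775 - 3.461x = 9.425 + 2.122x → x* = 32.1243.
Height of the DWL triangle at x_m is SMB(x_m) − MC(x_m) = MEB(x_m) = 22.0791.
DWL = ½ × 3.9547 × 22.0791 = 43.6581.

DWL = $43.658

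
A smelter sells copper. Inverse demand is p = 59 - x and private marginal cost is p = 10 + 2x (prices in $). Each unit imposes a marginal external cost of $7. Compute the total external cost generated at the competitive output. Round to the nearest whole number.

Market equilibrium (private): 10 + 2x = 59 - x → x_m = 16.3333.
Total external cost = MEC × x_m = 7 × 16.3333 = 114.3331.

$114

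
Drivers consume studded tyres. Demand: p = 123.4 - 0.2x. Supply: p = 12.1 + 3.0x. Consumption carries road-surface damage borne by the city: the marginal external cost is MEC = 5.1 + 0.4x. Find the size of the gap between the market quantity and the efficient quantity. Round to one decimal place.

Market equilibrium (private): 12.1 + 3.0x = 123.4 - 0.2x → x_m = 34.7813.
Social marginal benefit = demand − MEC = 118.3 - 0.6x.
Set SMB = MC: 118.3 - 0.6x = 12.1 + 3.0x → x* = 29.5000.
Gap = |34.7813 − 29.5000| = 5.2813.

5.3 units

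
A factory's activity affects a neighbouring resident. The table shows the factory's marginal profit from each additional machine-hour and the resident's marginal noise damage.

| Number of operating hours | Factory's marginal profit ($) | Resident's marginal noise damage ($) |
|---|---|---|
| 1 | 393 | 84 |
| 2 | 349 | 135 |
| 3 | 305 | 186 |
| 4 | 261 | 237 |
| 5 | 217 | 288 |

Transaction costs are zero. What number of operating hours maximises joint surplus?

Bargaining reaches the level where marginal profit last exceeds marginal noise damage.
That holds through level 4 (261 ≥ 237) but not at 5 (217 < 288).

4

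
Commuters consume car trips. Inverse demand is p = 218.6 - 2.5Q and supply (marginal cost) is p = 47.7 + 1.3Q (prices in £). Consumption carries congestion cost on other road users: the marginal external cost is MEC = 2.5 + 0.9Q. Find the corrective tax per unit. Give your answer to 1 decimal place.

tax = £34.7 per unit

Social marginal benefit = demand − MEC = 216.1 - 3.4Q.
Set SMB = MC: 216.1 - 3.4Q = 47.7 + 1.3Q → Q* = 35.8298.
The Pigouvian tax equals MEC at Q*: 2.5 + 0.9×35.8298 = 34.7468.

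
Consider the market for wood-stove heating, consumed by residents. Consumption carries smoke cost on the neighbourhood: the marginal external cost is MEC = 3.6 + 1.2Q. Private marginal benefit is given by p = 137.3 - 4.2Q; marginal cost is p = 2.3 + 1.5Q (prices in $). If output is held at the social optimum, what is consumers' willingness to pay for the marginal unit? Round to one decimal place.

P = $57.3

Social marginal benefit = demand − MEC = 133.7 - 5.4Q.
Set SMB = MC: 133.7 - 5.4Q = 2.3 + 1.5Q → Q* = 19.0435.
Consumer price on the demand curve at Q*: 137.3 − 4.2×19.0435 = 57.3173.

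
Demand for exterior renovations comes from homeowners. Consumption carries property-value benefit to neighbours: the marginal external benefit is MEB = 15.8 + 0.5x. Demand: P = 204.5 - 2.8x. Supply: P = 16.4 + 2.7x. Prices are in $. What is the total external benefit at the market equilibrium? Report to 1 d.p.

Market equilibrium (private): 16.4 + 2.7x = 204.5 - 2.8x → x_m = 34.2000.
Total external benefit = ∫₀^{x_m} (15.8 + 0.5x) dx = 15.8×34.2000 + ½×0.5×34.2000² = 832.7700.

$832.8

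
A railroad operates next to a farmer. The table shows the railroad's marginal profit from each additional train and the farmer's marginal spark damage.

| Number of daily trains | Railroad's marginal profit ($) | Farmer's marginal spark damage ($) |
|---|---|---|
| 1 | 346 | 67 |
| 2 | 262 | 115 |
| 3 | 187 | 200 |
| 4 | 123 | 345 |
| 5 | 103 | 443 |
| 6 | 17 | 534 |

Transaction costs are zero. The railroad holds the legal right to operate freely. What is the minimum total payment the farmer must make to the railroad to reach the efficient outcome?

Left alone the railroad would choose level 6 (marginal profit stays positive).
Efficient level: k* = 2 (marginal profit ≥ marginal spark damage through 2).
The farmer must at least cover the railroad's forgone profit from cutting 6→2: 187 + 123 + 103 + 17 = 430.

$430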